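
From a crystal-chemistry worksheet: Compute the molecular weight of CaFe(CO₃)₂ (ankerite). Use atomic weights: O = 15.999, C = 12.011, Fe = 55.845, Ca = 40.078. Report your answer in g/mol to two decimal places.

215.94 g/mol

M = 1·40.078 + 1·55.845 + 2·12.011 + 6·15.999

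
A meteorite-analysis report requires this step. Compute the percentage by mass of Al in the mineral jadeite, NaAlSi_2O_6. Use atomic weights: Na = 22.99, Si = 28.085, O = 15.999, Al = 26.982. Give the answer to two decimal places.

13.35 mass %

Molar mass of NaAlSi_2O_6: 1·22.99 + 1·26.982 + 2·28.085 + 6·15.999 = 202.136 g/mol.
Mass of Al per formula unit: 1 × 26.982 = 26.982 g.
Weight fraction Al = 26.982 / 202.136 = 0.1335.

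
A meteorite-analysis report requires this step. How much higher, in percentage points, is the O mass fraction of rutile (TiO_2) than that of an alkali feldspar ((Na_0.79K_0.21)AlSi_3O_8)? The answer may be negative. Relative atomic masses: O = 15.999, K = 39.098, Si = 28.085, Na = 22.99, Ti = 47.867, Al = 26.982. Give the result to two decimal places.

-8.12 percentage points

M(TiO_2) = 79.865 g/mol, so wt% O = 31.998/79.865 × 100 = 40.07%.
M((Na_0.79K_0.21)AlSi_3O_8) = 265.602 g/mol, so wt% O = 127.992/265.602 × 100 = 48.19%.
40.07 − 48.19 = -8.12 pp.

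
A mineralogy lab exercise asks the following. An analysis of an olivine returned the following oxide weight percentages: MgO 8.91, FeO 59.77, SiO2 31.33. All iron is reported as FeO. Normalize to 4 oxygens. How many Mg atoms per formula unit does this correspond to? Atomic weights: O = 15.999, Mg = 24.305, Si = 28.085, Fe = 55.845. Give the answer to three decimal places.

MgO (M=40.304): mol = 0.22107; Mg = 0.22107, O = 0.22107.
FeO (M=71.844): mol = 0.83194; Fe = 0.83194, O = 0.83194.
SiO2 (M=60.083): mol = 0.52145; Si = 0.52145, O = 1.04290.
ΣO = 2.09591; factor = 4/ΣO = 1.90848.
Mg apfu = 0.22107 × 1.90848 = 0.422.

0.422 Mg apfu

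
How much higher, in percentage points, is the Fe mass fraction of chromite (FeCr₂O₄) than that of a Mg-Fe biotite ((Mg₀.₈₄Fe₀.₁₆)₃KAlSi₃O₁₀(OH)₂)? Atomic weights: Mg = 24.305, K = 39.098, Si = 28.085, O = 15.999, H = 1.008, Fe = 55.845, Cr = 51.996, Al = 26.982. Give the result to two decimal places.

18.75 percentage points

Fe in FeCr₂O₄: molar mass 223.833 g/mol; 1×55.845 = 55.845 g → 24.95 wt%.
Fe in (Mg₀.₈₄Fe₀.₁₆)₃KAlSi₃O₁₀(OH)₂: molar mass 432.393 g/mol; 0.48×55.845 = 26.806 g → 6.20 wt%.
Difference = 24.95 − 6.20 = 18.75 percentage points.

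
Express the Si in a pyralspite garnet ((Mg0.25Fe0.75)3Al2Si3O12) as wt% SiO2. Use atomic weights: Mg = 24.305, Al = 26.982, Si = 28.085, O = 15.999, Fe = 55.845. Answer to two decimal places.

Formula mass = 474.087 g/mol.
3 Si → 3.0000 mol SiO2 per formula unit; M(SiO2) = 60.083, so SiO2 mass = 180.249 g.
180.249/474.087 × 100 = 38.02 wt%.

38.02 wt%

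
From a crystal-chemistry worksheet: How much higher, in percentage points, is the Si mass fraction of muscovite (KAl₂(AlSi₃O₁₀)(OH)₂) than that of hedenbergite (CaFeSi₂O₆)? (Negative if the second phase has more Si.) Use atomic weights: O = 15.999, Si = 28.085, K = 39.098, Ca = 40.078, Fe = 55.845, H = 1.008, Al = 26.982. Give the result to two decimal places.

Si in KAl₂(AlSi₃O₁₀)(OH)₂: molar mass 398.303 g/mol; 3×28.085 = 84.255 g → 21.15 wt%.
Si in CaFeSi₂O₆: molar mass 248.087 g/mol; 2×28.085 = 56.170 g → 22.64 wt%.
Difference = 21.15 − 22.64 = -1.49 percentage points.

-1.49 percentage points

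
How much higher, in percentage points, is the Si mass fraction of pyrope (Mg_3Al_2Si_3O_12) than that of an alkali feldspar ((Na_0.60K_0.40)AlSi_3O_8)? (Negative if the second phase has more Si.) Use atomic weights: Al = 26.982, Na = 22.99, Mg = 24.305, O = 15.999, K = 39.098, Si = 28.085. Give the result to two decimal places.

-10.46 percentage points

M(Mg_3Al_2Si_3O_12) = 403.122 g/mol, so wt% Si = 84.255/403.122 × 100 = 20.90%.
M((Na_0.60K_0.40)AlSi_3O_8) = 268.662 g/mol, so wt% Si = 84.255/268.662 × 100 = 31.36%.
20.90 − 31.36 = -10.46 pp.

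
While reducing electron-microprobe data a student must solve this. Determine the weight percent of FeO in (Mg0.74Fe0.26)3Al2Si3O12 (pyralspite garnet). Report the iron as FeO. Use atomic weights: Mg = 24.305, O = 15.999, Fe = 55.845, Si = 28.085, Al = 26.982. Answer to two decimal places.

Molar mass of (Mg0.74Fe0.26)3Al2Si3O12 = 2.22·24.305 + 0.78·55.845 + 2·26.982 + 3·28.085 + 12·15.999 = 427.723 g/mol.
Each formula unit contains 0.78 Fe, equivalent to 0.78/1 = 0.7800 mol FeO.
M(FeO) = 1×55.845 + 1×15.999 = 71.844 g/mol.
Mass of FeO per formula unit = 0.7800 × 71.844 = 56.038 g.
FeO wt% = 56.038 / 427.723 × 100 = 13.10%.

13.10 wt%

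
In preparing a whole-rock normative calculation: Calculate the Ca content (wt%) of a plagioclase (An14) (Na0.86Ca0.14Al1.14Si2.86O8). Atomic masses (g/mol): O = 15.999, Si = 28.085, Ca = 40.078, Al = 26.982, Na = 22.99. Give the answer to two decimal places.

Formula mass = 0.86×22.99 + 0.14×40.078 + 1.14×26.982 + 2.86×28.085 + 8×15.999 = 264.457 g/mol, of which 5.611 g is Ca.
So Ca makes up 5.611/264.457 = 0.0212 of the mass, i.e. 2.12%.

2.12 wt%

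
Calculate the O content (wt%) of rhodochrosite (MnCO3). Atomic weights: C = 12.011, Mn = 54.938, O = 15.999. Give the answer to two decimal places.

41.76 wt%

Molar mass of MnCO3: 1×54.938 + 1×12.011 + 3×15.999 = 114.946 g/mol.
Mass of O per formula unit: 3 × 15.999 = 47.997 g.
Weight fraction O = 47.997 / 114.946 = 0.4176.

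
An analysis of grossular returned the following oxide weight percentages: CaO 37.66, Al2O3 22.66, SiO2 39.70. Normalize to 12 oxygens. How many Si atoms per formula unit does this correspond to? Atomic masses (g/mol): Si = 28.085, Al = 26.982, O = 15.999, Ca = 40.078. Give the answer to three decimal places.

37.66 wt% CaO ÷ 56.077 g/mol = 0.67158 mol, giving 0.67158 Ca and 0.67158 O.
22.66 wt% Al2O3 ÷ 101.961 g/mol = 0.22224 mol, giving 0.44448 Al and 0.66672 O.
39.70 wt% SiO2 ÷ 60.083 g/mol = 0.66075 mol, giving 0.66075 Si and 1.32150 O.
Oxygen sums to 2.65980; scaling by 12/2.65980 = 4.51162 puts the formula on 12 O.
Si: 0.66075 × 4.51162 = 2.981 atoms per formula unit.

2.981 Si apfu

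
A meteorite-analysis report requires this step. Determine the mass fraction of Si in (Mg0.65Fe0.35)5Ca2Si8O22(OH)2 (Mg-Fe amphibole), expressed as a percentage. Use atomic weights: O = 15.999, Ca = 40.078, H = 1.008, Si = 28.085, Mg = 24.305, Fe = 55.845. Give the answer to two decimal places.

M((Mg0.65Fe0.35)5Ca2Si8O22(OH)2) = 867.548 g/mol.
Si contributes 8 × 28.085 = 224.680 g per mole.
224.680/867.548 = 0.2590 → 25.90%.

25.90 wt%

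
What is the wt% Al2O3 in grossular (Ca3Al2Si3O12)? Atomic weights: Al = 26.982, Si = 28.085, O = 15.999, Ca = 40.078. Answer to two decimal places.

Formula mass = 450.441 g/mol.
2 Al → 1.0000 mol Al2O3 per formula unit; M(Al2O3) = 101.961, so Al2O3 mass = 101.961 g.
101.961/450.441 × 100 = 22.64 wt%.

22.64 wt%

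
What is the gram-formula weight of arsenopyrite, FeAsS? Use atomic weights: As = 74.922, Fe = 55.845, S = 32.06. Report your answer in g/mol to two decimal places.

162.83 g/mol

The formula mass is the sum 1×55.845 + 1×74.922 + 1×32.06.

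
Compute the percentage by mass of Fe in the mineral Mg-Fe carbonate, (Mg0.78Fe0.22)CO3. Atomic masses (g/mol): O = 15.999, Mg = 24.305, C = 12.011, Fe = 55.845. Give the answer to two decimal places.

13.46 wt%

M((Mg0.78Fe0.22)CO3) = 91.252 g/mol.
Fe contributes 0.22 × 55.845 = 12.286 g per mole.
12.286/91.252 = 0.1346 → 13.46%.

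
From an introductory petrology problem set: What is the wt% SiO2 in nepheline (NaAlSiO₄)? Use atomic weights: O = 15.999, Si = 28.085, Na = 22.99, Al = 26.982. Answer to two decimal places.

Formula mass = 142.053 g/mol.
1 Si → 1.0000 mol SiO2 per formula unit; M(SiO2) = 60.083, so SiO2 mass = 60.083 g.
60.083/142.053 × 100 = 42.30 wt%.

42.30 wt%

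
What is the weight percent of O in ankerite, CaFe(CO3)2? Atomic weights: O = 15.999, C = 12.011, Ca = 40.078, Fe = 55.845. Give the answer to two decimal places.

44.45 wt%

Molar mass of CaFe(CO3)2: 1·40.078 + 1·55.845 + 2·12.011 + 6·15.999 = 215.939 g/mol.
Mass of O per formula unit: 6 × 15.999 = 95.994 g.
Weight fraction O = 95.994 / 215.939 = 0.4445.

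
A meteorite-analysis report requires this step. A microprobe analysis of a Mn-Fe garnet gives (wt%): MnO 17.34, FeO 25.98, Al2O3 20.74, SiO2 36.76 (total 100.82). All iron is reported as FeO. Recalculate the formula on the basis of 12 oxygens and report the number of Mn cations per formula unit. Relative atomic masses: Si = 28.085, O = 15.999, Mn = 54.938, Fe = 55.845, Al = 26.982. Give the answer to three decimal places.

1.202 Mn apfu

MnO (M=70.937): mol = 0.24444; Mn = 0.24444, O = 0.24444.
FeO (M=71.844): mol = 0.36162; Fe = 0.36162, O = 0.36162.
Al2O3 (M=101.961): mol = 0.20341; Al = 0.40682, O = 0.61023.
SiO2 (M=60.083): mol = 0.61182; Si = 0.61182, O = 1.22364.
ΣO = 2.43993; factor = 12/ΣO = 4.91817.
Mn apfu = 0.24444 × 4.91817 = 1.202.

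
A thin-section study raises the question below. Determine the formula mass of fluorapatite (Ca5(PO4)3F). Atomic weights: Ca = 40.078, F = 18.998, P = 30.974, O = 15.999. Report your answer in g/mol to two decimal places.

504.30 g/mol

M = 5*40.078 + 3*30.974 + 12*15.999 + 1*18.998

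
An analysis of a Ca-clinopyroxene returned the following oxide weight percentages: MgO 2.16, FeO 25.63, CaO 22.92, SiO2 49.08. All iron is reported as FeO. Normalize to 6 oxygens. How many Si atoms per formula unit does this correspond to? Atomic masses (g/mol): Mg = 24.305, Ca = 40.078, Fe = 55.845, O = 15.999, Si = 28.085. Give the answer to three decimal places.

MgO (M=40.304): mol = 0.05359; Mg = 0.05359, O = 0.05359.
FeO (M=71.844): mol = 0.35675; Fe = 0.35675, O = 0.35675.
CaO (M=56.077): mol = 0.40872; Ca = 0.40872, O = 0.40872.
SiO2 (M=60.083): mol = 0.81687; Si = 0.81687, O = 1.63374.
ΣO = 2.45280; factor = 6/ΣO = 2.44618.
Si apfu = 0.81687 × 2.44618 = 1.998.

1.998 Si apfu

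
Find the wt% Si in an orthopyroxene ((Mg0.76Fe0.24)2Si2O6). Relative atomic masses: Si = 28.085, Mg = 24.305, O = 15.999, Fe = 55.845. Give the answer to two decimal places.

Formula mass = 1.52*24.305 + 0.48*55.845 + 2*28.085 + 6*15.999 = 215.913 g/mol, of which 56.170 g is Si.
So Si makes up 56.170/215.913 = 0.2602 of the mass, i.e. 26.02%.

26.02 weight percent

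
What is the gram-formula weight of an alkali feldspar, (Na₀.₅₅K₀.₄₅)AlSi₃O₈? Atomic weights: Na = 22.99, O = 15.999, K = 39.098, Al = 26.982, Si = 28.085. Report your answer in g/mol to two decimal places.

269.47 g/mol

The formula mass is the sum 0.55(22.99) + 0.45(39.098) + 1(26.982) + 3(28.085) + 8(15.999).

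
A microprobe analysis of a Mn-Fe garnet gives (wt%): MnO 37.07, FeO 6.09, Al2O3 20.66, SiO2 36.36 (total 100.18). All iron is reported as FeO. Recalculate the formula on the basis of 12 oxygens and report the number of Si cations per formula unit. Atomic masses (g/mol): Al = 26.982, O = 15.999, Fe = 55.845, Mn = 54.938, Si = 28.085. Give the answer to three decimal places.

37.07 wt% MnO ÷ 70.937 g/mol = 0.52258 mol, giving 0.52258 Mn and 0.52258 O.
6.09 wt% FeO ÷ 71.844 g/mol = 0.08477 mol, giving 0.08477 Fe and 0.08477 O.
20.66 wt% Al2O3 ÷ 101.961 g/mol = 0.20263 mol, giving 0.40526 Al and 0.60789 O.
36.36 wt% SiO2 ÷ 60.083 g/mol = 0.60516 mol, giving 0.60516 Si and 1.21032 O.
Oxygen sums to 2.42556; scaling by 12/2.42556 = 4.94731 puts the formula on 12 O.
Si: 0.60516 × 4.94731 = 2.994 atoms per formula unit.

2.994 Si apfu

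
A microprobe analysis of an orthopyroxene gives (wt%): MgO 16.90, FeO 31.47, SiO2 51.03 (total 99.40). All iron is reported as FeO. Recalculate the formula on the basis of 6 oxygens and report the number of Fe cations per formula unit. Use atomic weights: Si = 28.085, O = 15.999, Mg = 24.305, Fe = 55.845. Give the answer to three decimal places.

1.028 Fe apfu

MgO (M=40.304): mol = 0.41931; Mg = 0.41931, O = 0.41931.
FeO (M=71.844): mol = 0.43803; Fe = 0.43803, O = 0.43803.
SiO2 (M=60.083): mol = 0.84933; Si = 0.84933, O = 1.69866.
ΣO = 2.55600; factor = 6/ΣO = 2.34742.
Fe apfu = 0.43803 × 2.34742 = 1.028.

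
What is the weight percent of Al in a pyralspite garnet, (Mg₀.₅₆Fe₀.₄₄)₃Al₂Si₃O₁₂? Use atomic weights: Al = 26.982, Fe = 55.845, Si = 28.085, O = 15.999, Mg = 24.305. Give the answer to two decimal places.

M((Mg₀.₅₆Fe₀.₄₄)₃Al₂Si₃O₁₂) = 444.755 g/mol.
Al contributes 2 × 26.982 = 53.964 g per mole.
53.964/444.755 = 0.1213 → 12.13%.

12.13 weight percent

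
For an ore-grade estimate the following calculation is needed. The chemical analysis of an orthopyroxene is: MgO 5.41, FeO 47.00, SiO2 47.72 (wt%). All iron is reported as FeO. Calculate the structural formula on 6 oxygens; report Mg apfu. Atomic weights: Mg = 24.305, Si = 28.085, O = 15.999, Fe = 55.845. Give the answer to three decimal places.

0.339 Mg apfu

MgO (M=40.304): mol = 0.13423; Mg = 0.13423, O = 0.13423.
FeO (M=71.844): mol = 0.65420; Fe = 0.65420, O = 0.65420.
SiO2 (M=60.083): mol = 0.79423; Si = 0.79423, O = 1.58846.
ΣO = 2.37689; factor = 6/ΣO = 2.52431.
Mg apfu = 0.13423 × 2.52431 = 0.339.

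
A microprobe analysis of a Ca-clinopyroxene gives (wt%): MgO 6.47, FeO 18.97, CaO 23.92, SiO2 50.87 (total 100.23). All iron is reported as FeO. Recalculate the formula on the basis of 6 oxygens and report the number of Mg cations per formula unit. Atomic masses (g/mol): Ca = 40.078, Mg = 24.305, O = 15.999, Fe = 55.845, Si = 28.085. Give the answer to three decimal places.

MgO (M=40.304): mol = 0.16053; Mg = 0.16053, O = 0.16053.
FeO (M=71.844): mol = 0.26404; Fe = 0.26404, O = 0.26404.
CaO (M=56.077): mol = 0.42656; Ca = 0.42656, O = 0.42656.
SiO2 (M=60.083): mol = 0.84666; Si = 0.84666, O = 1.69332.
ΣO = 2.54445; factor = 6/ΣO = 2.35807.
Mg apfu = 0.16053 × 2.35807 = 0.379.

0.379 Mg apfu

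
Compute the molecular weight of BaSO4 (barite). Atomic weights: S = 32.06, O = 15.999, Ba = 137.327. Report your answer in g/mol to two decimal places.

Ba: 1 × 137.327 = 137.3270
S: 1 × 32.06 = 32.0600
O: 4 × 15.999 = 63.9960
Summing the contributions gives the formula mass.

233.38 g/mol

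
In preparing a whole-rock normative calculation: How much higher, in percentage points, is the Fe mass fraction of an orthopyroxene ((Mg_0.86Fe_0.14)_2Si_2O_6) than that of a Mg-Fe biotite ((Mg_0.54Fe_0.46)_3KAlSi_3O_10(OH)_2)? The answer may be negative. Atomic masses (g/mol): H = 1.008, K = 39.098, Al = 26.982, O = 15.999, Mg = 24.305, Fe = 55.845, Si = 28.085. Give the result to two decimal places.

First mineral: 15.637 g Fe in 209.605 g formula = 7.46 wt% Fe.
Second mineral: 77.066 g Fe in 460.779 g formula = 16.73 wt% Fe.
7.46% − 16.73% gives a difference of -9.27 percentage points.

-9.27 percentage points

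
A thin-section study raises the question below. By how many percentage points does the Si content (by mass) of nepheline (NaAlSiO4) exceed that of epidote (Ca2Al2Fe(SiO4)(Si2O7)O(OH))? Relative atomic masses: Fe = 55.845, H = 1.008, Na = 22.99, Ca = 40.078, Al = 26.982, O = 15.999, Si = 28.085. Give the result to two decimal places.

First mineral: 28.085 g Si in 142.053 g formula = 19.77 wt% Si.
Second mineral: 84.255 g Si in 483.215 g formula = 17.44 wt% Si.
19.77% − 17.44% gives a difference of 2.33 percentage points.

2.33 percentage points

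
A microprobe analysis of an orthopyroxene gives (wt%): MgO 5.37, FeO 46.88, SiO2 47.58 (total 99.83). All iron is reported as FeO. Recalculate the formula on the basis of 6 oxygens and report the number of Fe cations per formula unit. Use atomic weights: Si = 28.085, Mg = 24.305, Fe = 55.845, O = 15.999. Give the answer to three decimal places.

MgO (M=40.304): mol = 0.13324; Mg = 0.13324, O = 0.13324.
FeO (M=71.844): mol = 0.65252; Fe = 0.65252, O = 0.65252.
SiO2 (M=60.083): mol = 0.79190; Si = 0.79190, O = 1.58380.
ΣO = 2.36956; factor = 6/ΣO = 2.53212.
Fe apfu = 0.65252 × 2.53212 = 1.652.

1.652 Fe apfu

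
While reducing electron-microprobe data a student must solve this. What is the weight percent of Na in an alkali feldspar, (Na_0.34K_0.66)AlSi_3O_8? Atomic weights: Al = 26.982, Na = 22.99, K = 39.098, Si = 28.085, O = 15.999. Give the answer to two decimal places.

2.86 weight percent

M((Na_0.34K_0.66)AlSi_3O_8) = 272.850 g/mol.
Na contributes 0.34 × 22.99 = 7.817 g per mole.
7.817/272.850 = 0.0286 → 2.86%.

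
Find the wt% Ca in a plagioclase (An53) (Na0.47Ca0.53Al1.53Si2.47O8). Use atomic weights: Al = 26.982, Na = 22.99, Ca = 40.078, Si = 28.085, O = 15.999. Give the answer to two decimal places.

7.85 weight percent

Molar mass of Na0.47Ca0.53Al1.53Si2.47O8: 0.47*22.99 + 0.53*40.078 + 1.53*26.982 + 2.47*28.085 + 8*15.999 = 270.691 g/mol.
Mass of Ca per formula unit: 0.53 × 40.078 = 21.241 g.
Weight fraction Ca = 21.241 / 270.691 = 0.0785.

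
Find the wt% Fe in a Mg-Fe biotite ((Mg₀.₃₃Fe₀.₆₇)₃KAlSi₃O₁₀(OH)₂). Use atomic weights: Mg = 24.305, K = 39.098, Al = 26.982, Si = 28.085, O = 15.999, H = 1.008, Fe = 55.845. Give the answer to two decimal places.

23.35 wt%

Formula mass = 0.99*24.305 + 2.01*55.845 + 1*39.098 + 1*26.982 + 3*28.085 + 12*15.999 + 2*1.008 = 480.649 g/mol, of which 112.248 g is Fe.
So Fe makes up 112.248/480.649 = 0.2335 of the mass, i.e. 23.35%.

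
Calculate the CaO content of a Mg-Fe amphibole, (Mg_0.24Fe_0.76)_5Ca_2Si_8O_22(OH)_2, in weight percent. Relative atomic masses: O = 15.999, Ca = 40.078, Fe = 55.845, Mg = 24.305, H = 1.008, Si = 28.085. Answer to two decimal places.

12.03 wt%

Formula mass = 932.205 g/mol.
2 Ca → 2.0000 mol CaO per formula unit; M(CaO) = 56.077, so CaO mass = 112.154 g.
112.154/932.205 × 100 = 12.03 wt%.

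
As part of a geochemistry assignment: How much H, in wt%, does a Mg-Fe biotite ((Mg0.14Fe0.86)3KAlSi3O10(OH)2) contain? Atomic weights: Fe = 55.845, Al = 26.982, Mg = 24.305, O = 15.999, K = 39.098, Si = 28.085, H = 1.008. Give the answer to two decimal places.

0.40 wt%

M((Mg0.14Fe0.86)3KAlSi3O10(OH)2) = 498.627 g/mol.
H contributes 2 × 1.008 = 2.016 g per mole.
2.016/498.627 = 0.0040 → 0.40%.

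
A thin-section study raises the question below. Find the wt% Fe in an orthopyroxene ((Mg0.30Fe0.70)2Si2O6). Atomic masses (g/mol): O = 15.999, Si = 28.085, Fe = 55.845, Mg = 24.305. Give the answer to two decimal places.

31.92 weight percent

Molar mass of (Mg0.30Fe0.70)2Si2O6: 0.60·24.305 + 1.40·55.845 + 2·28.085 + 6·15.999 = 244.930 g/mol.
Mass of Fe per formula unit: 1.40 × 55.845 = 78.183 g.
Weight fraction Fe = 78.183 / 244.930 = 0.3192.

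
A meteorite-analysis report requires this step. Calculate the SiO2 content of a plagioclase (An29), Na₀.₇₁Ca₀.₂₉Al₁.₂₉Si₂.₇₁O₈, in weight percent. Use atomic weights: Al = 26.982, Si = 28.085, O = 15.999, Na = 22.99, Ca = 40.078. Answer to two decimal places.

Formula mass = 266.855 g/mol.
2.71 Si → 2.7100 mol SiO2 per formula unit; M(SiO2) = 60.083, so SiO2 mass = 162.825 g.
162.825/266.855 × 100 = 61.02 wt%.

61.02 wt%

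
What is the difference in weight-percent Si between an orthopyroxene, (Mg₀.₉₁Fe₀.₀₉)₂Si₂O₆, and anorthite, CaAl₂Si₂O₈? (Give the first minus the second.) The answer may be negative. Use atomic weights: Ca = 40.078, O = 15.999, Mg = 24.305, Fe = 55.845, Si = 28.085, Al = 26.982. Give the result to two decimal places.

First mineral: 56.170 g Si in 206.451 g formula = 27.21 wt% Si.
Second mineral: 56.170 g Si in 278.204 g formula = 20.19 wt% Si.
27.21% − 20.19% gives a difference of 7.02 percentage points.

7.02 percentage points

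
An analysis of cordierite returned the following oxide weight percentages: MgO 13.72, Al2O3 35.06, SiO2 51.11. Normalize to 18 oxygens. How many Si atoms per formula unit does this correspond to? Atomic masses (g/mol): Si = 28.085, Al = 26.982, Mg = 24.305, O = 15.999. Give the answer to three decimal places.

4.982 Si apfu

MgO (M=40.304): mol = 0.34041; Mg = 0.34041, O = 0.34041.
Al2O3 (M=101.961): mol = 0.34386; Al = 0.68772, O = 1.03158.
SiO2 (M=60.083): mol = 0.85066; Si = 0.85066, O = 1.70132.
ΣO = 3.07331; factor = 18/ΣO = 5.85688.
Si apfu = 0.85066 × 5.85688 = 4.982.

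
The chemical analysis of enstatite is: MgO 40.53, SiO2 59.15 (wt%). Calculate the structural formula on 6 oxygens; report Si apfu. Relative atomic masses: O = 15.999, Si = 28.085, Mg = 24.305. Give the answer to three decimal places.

MgO (M=40.304): mol = 1.00561; Mg = 1.00561, O = 1.00561.
SiO2 (M=60.083): mol = 0.98447; Si = 0.98447, O = 1.96894.
ΣO = 2.97455; factor = 6/ΣO = 2.01711.
Si apfu = 0.98447 × 2.01711 = 1.986.

1.986 Si apfu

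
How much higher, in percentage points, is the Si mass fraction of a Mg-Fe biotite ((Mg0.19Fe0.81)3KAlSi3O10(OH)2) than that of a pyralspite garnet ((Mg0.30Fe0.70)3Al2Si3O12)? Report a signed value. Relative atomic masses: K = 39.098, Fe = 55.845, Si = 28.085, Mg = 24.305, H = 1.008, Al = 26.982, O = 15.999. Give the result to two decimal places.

-0.89 percentage points

Si in (Mg0.19Fe0.81)3KAlSi3O10(OH)2: molar mass 493.896 g/mol; 3×28.085 = 84.255 g → 17.06 wt%.
Si in (Mg0.30Fe0.70)3Al2Si3O12: molar mass 469.356 g/mol; 3×28.085 = 84.255 g → 17.95 wt%.
Difference = 17.06 − 17.95 = -0.89 percentage points.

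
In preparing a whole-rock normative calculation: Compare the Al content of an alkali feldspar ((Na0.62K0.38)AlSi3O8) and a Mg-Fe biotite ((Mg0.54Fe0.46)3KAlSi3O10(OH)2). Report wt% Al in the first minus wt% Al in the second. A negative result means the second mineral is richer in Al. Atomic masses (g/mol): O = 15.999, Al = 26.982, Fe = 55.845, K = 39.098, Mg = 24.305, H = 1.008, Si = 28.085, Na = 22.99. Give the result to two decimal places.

First mineral: 26.982 g Al in 268.340 g formula = 10.06 wt% Al.
Second mineral: 26.982 g Al in 460.779 g formula = 5.86 wt% Al.
10.06% − 5.86% gives a difference of 4.20 percentage points.

4.20 percentage points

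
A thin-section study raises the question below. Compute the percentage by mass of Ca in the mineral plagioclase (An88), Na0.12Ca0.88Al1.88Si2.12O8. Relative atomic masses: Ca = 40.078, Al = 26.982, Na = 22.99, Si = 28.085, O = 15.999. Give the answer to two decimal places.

Molar mass of Na0.12Ca0.88Al1.88Si2.12O8: 0.12×22.99 + 0.88×40.078 + 1.88×26.982 + 2.12×28.085 + 8×15.999 = 276.286 g/mol.
Mass of Ca per formula unit: 0.88 × 40.078 = 35.269 g.
Weight fraction Ca = 35.269 / 276.286 = 0.1277.

12.77 wt%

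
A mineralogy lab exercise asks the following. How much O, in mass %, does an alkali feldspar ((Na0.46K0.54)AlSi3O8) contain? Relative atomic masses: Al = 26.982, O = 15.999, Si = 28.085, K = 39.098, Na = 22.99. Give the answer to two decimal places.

Formula mass = 0.46*22.99 + 0.54*39.098 + 1*26.982 + 3*28.085 + 8*15.999 = 270.917 g/mol, of which 127.992 g is O.
So O makes up 127.992/270.917 = 0.4724 of the mass, i.e. 47.24%.

47.24 mass %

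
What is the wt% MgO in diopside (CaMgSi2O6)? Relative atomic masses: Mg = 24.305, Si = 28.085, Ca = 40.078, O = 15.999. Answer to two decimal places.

M(CaMgSi2O6) = 216.547 g/mol; M(MgO) = 40.304 g/mol.
Moles MgO per formula unit = 1 Mg ÷ 1 = 1.0000.
MgO fraction = (1.0000 × 40.304) / 216.547 = 40.304/216.547 = 0.1861.

18.61 wt%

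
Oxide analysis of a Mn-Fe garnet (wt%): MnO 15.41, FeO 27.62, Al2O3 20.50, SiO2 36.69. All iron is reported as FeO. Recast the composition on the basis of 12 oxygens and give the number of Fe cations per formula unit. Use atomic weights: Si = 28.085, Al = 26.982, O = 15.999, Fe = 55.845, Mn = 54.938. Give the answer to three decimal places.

1.901 Fe apfu

MnO (M=70.937): mol = 0.21724; Mn = 0.21724, O = 0.21724.
FeO (M=71.844): mol = 0.38444; Fe = 0.38444, O = 0.38444.
Al2O3 (M=101.961): mol = 0.20106; Al = 0.40212, O = 0.60318.
SiO2 (M=60.083): mol = 0.61066; Si = 0.61066, O = 1.22132.
ΣO = 2.42618; factor = 12/ΣO = 4.94605.
Fe apfu = 0.38444 × 4.94605 = 1.901.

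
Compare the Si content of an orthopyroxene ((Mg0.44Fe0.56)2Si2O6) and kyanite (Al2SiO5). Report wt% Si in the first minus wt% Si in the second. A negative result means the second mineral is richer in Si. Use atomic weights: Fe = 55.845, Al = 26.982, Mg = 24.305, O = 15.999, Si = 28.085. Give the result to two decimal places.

M((Mg0.44Fe0.56)2Si2O6) = 236.099 g/mol, so wt% Si = 56.170/236.099 × 100 = 23.79%.
M(Al2SiO5) = 162.044 g/mol, so wt% Si = 28.085/162.044 × 100 = 17.33%.
23.79 − 17.33 = 6.46 pp.

6.46 percentage points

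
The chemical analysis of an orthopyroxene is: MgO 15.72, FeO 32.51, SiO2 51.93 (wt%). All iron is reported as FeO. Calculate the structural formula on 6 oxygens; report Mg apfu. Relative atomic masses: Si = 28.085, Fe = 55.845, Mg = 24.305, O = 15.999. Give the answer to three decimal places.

0.910 Mg apfu

MgO: 15.72/40.304 = 0.39004 mol → 0.39004 mol Mg, 0.39004 mol O.
FeO: 32.51/71.844 = 0.45251 mol → 0.45251 mol Fe, 0.45251 mol O.
SiO2: 51.93/60.083 = 0.86430 mol → 0.86430 mol Si, 1.72860 mol O.
Total oxygen = 2.57115 mol. Normalization factor = 6/2.57115 = 2.33359.
Mg per 6 O = 0.39004 × 2.33359 = 0.910.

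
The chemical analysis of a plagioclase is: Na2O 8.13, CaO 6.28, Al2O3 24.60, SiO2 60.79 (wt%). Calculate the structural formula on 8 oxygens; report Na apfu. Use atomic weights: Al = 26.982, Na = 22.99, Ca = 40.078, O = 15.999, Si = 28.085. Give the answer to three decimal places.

0.702 Na apfu

8.13 wt% Na2O ÷ 61.979 g/mol = 0.13117 mol, giving 0.26234 Na and 0.13117 O.
6.28 wt% CaO ÷ 56.077 g/mol = 0.11199 mol, giving 0.11199 Ca and 0.11199 O.
24.60 wt% Al2O3 ÷ 101.961 g/mol = 0.24127 mol, giving 0.48254 Al and 0.72381 O.
60.79 wt% SiO2 ÷ 60.083 g/mol = 1.01177 mol, giving 1.01177 Si and 2.02354 O.
Oxygen sums to 2.99051; scaling by 8/2.99051 = 2.67513 puts the formula on 8 O.
Na: 0.26234 × 2.67513 = 0.702 atoms per formula unit.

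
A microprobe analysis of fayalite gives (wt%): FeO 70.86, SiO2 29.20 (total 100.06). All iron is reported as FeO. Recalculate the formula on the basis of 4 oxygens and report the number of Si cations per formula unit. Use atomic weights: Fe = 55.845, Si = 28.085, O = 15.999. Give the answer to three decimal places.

0.993 Si apfu

FeO (M=71.844): mol = 0.98630; Fe = 0.98630, O = 0.98630.
SiO2 (M=60.083): mol = 0.48599; Si = 0.48599, O = 0.97198.
ΣO = 1.95828; factor = 4/ΣO = 2.04261.
Si apfu = 0.48599 × 2.04261 = 0.993.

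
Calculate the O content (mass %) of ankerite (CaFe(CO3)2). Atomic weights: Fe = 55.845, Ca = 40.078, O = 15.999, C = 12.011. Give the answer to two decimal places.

44.45 mass %

Formula mass = 1*40.078 + 1*55.845 + 2*12.011 + 6*15.999 = 215.939 g/mol, of which 95.994 g is O.
So O makes up 95.994/215.939 = 0.4445 of the mass, i.e. 44.45%.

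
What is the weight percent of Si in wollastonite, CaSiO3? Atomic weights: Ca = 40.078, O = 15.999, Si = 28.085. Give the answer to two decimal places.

Molar mass of CaSiO3: 1·40.078 + 1·28.085 + 3·15.999 = 116.160 g/mol.
Mass of Si per formula unit: 1 × 28.085 = 28.085 g.
Weight fraction Si = 28.085 / 116.160 = 0.2418.

24.18 weight percent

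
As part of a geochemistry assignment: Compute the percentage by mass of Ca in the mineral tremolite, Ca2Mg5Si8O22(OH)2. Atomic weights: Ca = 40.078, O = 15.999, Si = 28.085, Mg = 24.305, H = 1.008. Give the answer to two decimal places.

M(Ca2Mg5Si8O22(OH)2) = 812.353 g/mol.
Ca contributes 2 × 40.078 = 80.156 g per mole.
80.156/812.353 = 0.0987 → 9.87%.

9.87 wt%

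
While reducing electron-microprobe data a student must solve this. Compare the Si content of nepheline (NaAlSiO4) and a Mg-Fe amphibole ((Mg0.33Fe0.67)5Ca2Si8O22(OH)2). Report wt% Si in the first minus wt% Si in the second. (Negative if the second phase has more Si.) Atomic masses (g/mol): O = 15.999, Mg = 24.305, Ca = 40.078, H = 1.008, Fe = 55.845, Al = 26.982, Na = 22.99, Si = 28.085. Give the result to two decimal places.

M(NaAlSiO4) = 142.053 g/mol, so wt% Si = 28.085/142.053 × 100 = 19.77%.
M((Mg0.33Fe0.67)5Ca2Si8O22(OH)2) = 918.012 g/mol, so wt% Si = 224.680/918.012 × 100 = 24.47%.
19.77 − 24.47 = -4.70 pp.

-4.70 percentage points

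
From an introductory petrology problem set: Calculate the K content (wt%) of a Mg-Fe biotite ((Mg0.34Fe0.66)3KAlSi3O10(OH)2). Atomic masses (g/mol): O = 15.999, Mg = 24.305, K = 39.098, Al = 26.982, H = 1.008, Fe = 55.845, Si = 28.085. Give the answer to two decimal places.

M((Mg0.34Fe0.66)3KAlSi3O10(OH)2) = 479.703 g/mol.
K contributes 1 × 39.098 = 39.098 g per mole.
39.098/479.703 = 0.0815 → 8.15%.

8.15 wt%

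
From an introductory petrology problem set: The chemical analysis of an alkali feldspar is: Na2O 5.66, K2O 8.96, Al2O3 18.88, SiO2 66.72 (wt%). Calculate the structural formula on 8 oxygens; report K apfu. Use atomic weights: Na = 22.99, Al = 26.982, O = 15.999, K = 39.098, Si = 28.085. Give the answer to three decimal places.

Na2O (M=61.979): mol = 0.09132; Na = 0.18264, O = 0.09132.
K2O (M=94.195): mol = 0.09512; K = 0.19024, O = 0.09512.
Al2O3 (M=101.961): mol = 0.18517; Al = 0.37034, O = 0.55551.
SiO2 (M=60.083): mol = 1.11046; Si = 1.11046, O = 2.22092.
ΣO = 2.96287; factor = 8/ΣO = 2.70008.
K apfu = 0.19024 × 2.70008 = 0.514.

0.514 K apfu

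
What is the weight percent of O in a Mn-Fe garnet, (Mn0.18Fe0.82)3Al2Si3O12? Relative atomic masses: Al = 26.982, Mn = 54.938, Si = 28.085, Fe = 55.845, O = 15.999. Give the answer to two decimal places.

38.61 wt%

Formula mass = 0.54×54.938 + 2.46×55.845 + 2×26.982 + 3×28.085 + 12×15.999 = 497.252 g/mol, of which 191.988 g is O.
So O makes up 191.988/497.252 = 0.3861 of the mass, i.e. 38.61%.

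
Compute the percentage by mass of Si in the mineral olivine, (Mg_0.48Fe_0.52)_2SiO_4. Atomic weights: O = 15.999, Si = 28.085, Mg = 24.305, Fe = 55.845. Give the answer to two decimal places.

16.19 wt%

Formula mass = 0.96*24.305 + 1.04*55.845 + 1*28.085 + 4*15.999 = 173.493 g/mol, of which 28.085 g is Si.
So Si makes up 28.085/173.493 = 0.1619 of the mass, i.e. 16.19%.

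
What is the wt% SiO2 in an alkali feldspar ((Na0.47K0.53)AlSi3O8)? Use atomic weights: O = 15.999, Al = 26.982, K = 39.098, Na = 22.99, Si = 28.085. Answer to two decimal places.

Formula mass = 270.756 g/mol.
3 Si → 3.0000 mol SiO2 per formula unit; M(SiO2) = 60.083, so SiO2 mass = 180.249 g.
180.249/270.756 × 100 = 66.57 wt%.

66.57 wt%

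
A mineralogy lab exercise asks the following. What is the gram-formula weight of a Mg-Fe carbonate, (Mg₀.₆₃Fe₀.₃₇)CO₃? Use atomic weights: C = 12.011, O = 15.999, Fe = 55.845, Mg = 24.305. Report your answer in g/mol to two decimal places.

M = 0.63*24.305 + 0.37*55.845 + 1*12.011 + 3*15.999

95.98 g/mol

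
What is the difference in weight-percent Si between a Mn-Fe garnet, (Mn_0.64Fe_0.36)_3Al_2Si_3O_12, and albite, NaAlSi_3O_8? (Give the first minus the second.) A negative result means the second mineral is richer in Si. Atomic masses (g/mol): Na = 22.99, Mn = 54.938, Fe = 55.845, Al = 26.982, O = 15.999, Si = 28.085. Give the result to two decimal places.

-15.14 percentage points

Si in (Mn_0.64Fe_0.36)_3Al_2Si_3O_12: molar mass 496.001 g/mol; 3×28.085 = 84.255 g → 16.99 wt%.
Si in NaAlSi_3O_8: molar mass 262.219 g/mol; 3×28.085 = 84.255 g → 32.13 wt%.
Difference = 16.99 − 32.13 = -15.14 percentage points.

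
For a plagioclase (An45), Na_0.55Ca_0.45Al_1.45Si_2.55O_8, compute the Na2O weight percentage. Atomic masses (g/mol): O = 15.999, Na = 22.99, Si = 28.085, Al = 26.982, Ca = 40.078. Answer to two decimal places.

6.33 wt%

Formula mass = 269.412 g/mol.
0.55 Na → 0.2750 mol Na2O per formula unit; M(Na2O) = 61.979, so Na2O mass = 17.044 g.
17.044/269.412 × 100 = 6.33 wt%.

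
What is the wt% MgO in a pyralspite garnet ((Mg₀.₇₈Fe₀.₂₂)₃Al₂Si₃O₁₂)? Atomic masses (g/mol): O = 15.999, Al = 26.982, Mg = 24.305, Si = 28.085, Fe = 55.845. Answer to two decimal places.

Formula mass = 423.938 g/mol.
2.34 Mg → 2.3400 mol MgO per formula unit; M(MgO) = 40.304, so MgO mass = 94.311 g.
94.311/423.938 × 100 = 22.25 wt%.

22.25 wt%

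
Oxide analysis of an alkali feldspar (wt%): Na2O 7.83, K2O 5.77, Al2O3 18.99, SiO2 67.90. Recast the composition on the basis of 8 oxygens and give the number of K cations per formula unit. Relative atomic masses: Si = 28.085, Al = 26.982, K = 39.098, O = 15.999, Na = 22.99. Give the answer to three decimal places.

0.326 K apfu

7.83 wt% Na2O ÷ 61.979 g/mol = 0.12633 mol, giving 0.25266 Na and 0.12633 O.
5.77 wt% K2O ÷ 94.195 g/mol = 0.06126 mol, giving 0.12252 K and 0.06126 O.
18.99 wt% Al2O3 ÷ 101.961 g/mol = 0.18625 mol, giving 0.37250 Al and 0.55875 O.
67.90 wt% SiO2 ÷ 60.083 g/mol = 1.13010 mol, giving 1.13010 Si and 2.26020 O.
Oxygen sums to 3.00654; scaling by 8/3.00654 = 2.66087 puts the formula on 8 O.
K: 0.12252 × 2.66087 = 0.326 atoms per formula unit.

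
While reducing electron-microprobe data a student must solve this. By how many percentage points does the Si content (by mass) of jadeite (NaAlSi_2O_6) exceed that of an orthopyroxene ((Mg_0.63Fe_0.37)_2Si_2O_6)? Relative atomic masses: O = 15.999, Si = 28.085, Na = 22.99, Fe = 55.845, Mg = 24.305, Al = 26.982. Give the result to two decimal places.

2.73 percentage points

Si in NaAlSi_2O_6: molar mass 202.136 g/mol; 2×28.085 = 56.170 g → 27.79 wt%.
Si in (Mg_0.63Fe_0.37)_2Si_2O_6: molar mass 224.114 g/mol; 2×28.085 = 56.170 g → 25.06 wt%.
Difference = 27.79 − 25.06 = 2.73 percentage points.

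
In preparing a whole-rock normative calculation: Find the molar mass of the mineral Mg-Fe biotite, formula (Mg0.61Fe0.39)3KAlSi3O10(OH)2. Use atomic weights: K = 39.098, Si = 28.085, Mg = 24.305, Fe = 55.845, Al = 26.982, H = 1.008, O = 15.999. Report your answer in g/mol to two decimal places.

M = 1.83×24.305 + 1.17×55.845 + 1×39.098 + 1×26.982 + 3×28.085 + 12×15.999 + 2×1.008

454.16 g/mol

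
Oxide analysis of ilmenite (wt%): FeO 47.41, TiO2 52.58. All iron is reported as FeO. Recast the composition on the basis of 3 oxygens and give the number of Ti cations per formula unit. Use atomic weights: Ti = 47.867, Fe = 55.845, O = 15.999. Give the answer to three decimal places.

FeO (M=71.844): mol = 0.65990; Fe = 0.65990, O = 0.65990.
TiO2 (M=79.865): mol = 0.65836; Ti = 0.65836, O = 1.31672.
ΣO = 1.97662; factor = 3/ΣO = 1.51774.
Ti apfu = 0.65836 × 1.51774 = 0.999.

0.999 Ti apfu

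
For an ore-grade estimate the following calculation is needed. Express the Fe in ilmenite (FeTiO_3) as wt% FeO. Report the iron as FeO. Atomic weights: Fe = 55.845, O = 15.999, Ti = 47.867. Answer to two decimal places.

Formula mass = 151.709 g/mol.
1 Fe → 1.0000 mol FeO per formula unit; M(FeO) = 71.844, so FeO mass = 71.844 g.
71.844/151.709 × 100 = 47.36 wt%.

47.36 wt%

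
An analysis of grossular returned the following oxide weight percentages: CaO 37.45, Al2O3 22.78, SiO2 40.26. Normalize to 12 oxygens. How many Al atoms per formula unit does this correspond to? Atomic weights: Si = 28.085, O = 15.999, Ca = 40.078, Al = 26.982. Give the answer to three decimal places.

CaO (M=56.077): mol = 0.66783; Ca = 0.66783, O = 0.66783.
Al2O3 (M=101.961): mol = 0.22342; Al = 0.44684, O = 0.67026.
SiO2 (M=60.083): mol = 0.67007; Si = 0.67007, O = 1.34014.
ΣO = 2.67823; factor = 12/ΣO = 4.48057.
Al apfu = 0.44684 × 4.48057 = 2.002.

2.002 Al apfu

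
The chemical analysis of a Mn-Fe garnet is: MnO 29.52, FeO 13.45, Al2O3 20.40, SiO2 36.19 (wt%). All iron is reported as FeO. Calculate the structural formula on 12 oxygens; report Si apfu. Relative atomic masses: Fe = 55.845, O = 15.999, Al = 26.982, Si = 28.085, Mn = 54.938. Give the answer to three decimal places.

3.001 Si apfu

MnO (M=70.937): mol = 0.41614; Mn = 0.41614, O = 0.41614.
FeO (M=71.844): mol = 0.18721; Fe = 0.18721, O = 0.18721.
Al2O3 (M=101.961): mol = 0.20008; Al = 0.40016, O = 0.60024.
SiO2 (M=60.083): mol = 0.60233; Si = 0.60233, O = 1.20466.
ΣO = 2.40825; factor = 12/ΣO = 4.98287.
Si apfu = 0.60233 × 4.98287 = 3.001.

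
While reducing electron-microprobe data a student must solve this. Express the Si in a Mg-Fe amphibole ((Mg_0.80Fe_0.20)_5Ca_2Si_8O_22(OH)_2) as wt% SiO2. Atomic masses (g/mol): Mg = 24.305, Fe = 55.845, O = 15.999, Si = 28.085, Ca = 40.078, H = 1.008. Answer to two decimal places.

56.96 wt%

M((Mg_0.80Fe_0.20)_5Ca_2Si_8O_22(OH)_2) = 843.893 g/mol; M(SiO2) = 60.083 g/mol.
Moles SiO2 per formula unit = 8 Si ÷ 1 = 8.0000.
SiO2 fraction = (8.0000 × 60.083) / 843.893 = 480.664/843.893 = 0.5696.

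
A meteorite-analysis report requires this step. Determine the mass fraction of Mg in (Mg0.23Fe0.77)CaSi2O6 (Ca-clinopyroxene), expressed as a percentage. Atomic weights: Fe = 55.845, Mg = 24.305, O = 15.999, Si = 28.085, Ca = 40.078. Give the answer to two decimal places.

2.32 weight percent

Molar mass of (Mg0.23Fe0.77)CaSi2O6: 0.23*24.305 + 0.77*55.845 + 1*40.078 + 2*28.085 + 6*15.999 = 240.833 g/mol.
Mass of Mg per formula unit: 0.23 × 24.305 = 5.590 g.
Weight fraction Mg = 5.590 / 240.833 = 0.0232.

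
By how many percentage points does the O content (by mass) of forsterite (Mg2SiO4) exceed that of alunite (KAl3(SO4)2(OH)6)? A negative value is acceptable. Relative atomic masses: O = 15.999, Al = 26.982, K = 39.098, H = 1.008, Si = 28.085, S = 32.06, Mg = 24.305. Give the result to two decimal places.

-8.59 percentage points

M(Mg2SiO4) = 140.691 g/mol, so wt% O = 63.996/140.691 × 100 = 45.49%.
M(KAl3(SO4)2(OH)6) = 414.198 g/mol, so wt% O = 223.986/414.198 × 100 = 54.08%.
45.49 − 54.08 = -8.59 pp.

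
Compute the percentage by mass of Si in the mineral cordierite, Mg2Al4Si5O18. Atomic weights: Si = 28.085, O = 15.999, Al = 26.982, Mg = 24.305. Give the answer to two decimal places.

Molar mass of Mg2Al4Si5O18: 2×24.305 + 4×26.982 + 5×28.085 + 18×15.999 = 584.945 g/mol.
Mass of Si per formula unit: 5 × 28.085 = 140.425 g.
Weight fraction Si = 140.425 / 584.945 = 0.2401.

24.01 mass %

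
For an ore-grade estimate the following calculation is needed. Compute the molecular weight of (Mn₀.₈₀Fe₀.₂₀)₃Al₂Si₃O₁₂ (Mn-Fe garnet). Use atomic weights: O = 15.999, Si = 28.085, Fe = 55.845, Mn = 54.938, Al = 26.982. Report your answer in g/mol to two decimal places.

495.57 g/mol

Mn: 2.40 × 54.938 = 131.8512
Fe: 0.60 × 55.845 = 33.5070
Al: 2 × 26.982 = 53.9640
Si: 3 × 28.085 = 84.2550
O: 12 × 15.999 = 191.9880
Summing the contributions gives the formula mass.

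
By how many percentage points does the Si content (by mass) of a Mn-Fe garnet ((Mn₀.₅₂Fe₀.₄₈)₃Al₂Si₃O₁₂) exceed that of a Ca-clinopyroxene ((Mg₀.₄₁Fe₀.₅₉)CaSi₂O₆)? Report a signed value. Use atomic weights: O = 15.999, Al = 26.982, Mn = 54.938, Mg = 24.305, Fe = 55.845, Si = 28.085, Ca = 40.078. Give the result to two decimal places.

First mineral: 84.255 g Si in 496.327 g formula = 16.98 wt% Si.
Second mineral: 56.170 g Si in 235.156 g formula = 23.89 wt% Si.
16.98% − 23.89% gives a difference of -6.91 percentage points.

-6.91 percentage points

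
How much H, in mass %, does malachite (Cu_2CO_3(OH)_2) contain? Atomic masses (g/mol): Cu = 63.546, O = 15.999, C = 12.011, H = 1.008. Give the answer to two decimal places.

0.91 mass %

M(Cu_2CO_3(OH)_2) = 221.114 g/mol.
H contributes 2 × 1.008 = 2.016 g per mole.
2.016/221.114 = 0.0091 → 0.91%.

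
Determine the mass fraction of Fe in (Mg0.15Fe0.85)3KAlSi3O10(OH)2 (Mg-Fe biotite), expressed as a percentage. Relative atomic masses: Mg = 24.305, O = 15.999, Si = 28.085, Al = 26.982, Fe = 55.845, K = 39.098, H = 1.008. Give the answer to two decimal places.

28.61 mass %

M((Mg0.15Fe0.85)3KAlSi3O10(OH)2) = 497.681 g/mol.
Fe contributes 2.55 × 55.845 = 142.405 g per mole.
142.405/497.681 = 0.2861 → 28.61%.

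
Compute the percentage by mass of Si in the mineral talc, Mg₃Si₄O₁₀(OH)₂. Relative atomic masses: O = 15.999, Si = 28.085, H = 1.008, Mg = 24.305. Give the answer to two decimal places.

29.62 weight percent

M(Mg₃Si₄O₁₀(OH)₂) = 379.259 g/mol.
Si contributes 4 × 28.085 = 112.340 g per mole.
112.340/379.259 = 0.2962 → 29.62%.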